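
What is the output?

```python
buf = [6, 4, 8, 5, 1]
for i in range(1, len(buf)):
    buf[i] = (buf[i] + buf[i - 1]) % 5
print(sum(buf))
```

16

i=1: buf[1] = (4+6)%5 = 0 → [6, 0, 8, 5, 1]
i=2: buf[2] = (8+0)%5 = 3 → [6, 0, 3, 5, 1]
i=3: buf[3] = (5+3)%5 = 3 → [6, 0, 3, 3, 1]
i=4: buf[4] = (1+3)%5 = 4 → [6, 0, 3, 3, 4]
sum = 16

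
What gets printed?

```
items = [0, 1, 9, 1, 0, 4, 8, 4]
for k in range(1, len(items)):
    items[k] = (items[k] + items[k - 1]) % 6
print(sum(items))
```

26

k=1: items[1] = (1+0)%6 = 1 → [0, 1, 9, 1, 0, 4, 8, 4]
k=2: items[2] = (9+1)%6 = 4 → [0, 1, 4, 1, 0, 4, 8, 4]
k=3: items[3] = (1+4)%6 = 5 → [0, 1, 4, 5, 0, 4, 8, 4]
k=4: items[4] = (0+5)%6 = 5 → [0, 1, 4, 5, 5, 4, 8, 4]
k=5: items[5] = (4+5)%6 = 3 → [0, 1, 4, 5, 5, 3, 8, 4]
k=6: items[6] = (8+3)%6 = 5 → [0, 1, 4, 5, 5, 3, 5, 4]
k=7: items[7] = (4+5)%6 = 3 → [0, 1, 4, 5, 5, 3, 5, 3]
sum = 26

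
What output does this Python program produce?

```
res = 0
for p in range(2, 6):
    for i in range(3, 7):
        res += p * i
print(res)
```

252

p=2,i=3: res = 0+6 = 6
p=2,i=4: res = 6+8 = 14
p=2,i=5: res = 14+10 = 24
p=2,i=6: res = 24+12 = 36
p=3,i=3: res = 36+9 = 45
p=3,i=4: res = 45+12 = 57
p=3,i=5: res = 57+15 = 72
p=3,i=6: res = 72+18 = 90
p=4,i=3: res = 90+12 = 102
p=4,i=4: res = 102+16 = 118
p=4,i=5: res = 118+20 = 138
p=4,i=6: res = 138+24 = 162
p=5,i=3: res = 162+15 = 177
p=5,i=4: res = 177+20 = 197
p=5,i=5: res = 197+25 = 222
p=5,i=6: res = 222+30 = 252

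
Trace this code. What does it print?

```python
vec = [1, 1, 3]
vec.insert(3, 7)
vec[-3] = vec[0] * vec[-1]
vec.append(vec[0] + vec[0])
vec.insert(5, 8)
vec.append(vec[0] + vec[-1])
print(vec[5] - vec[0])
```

7

insert 7 at 3 → [1, 1, 3, 7]
vec[-3] = vec[0]*vec[-1] = 1*7 = 7 → [1, 7, 3, 7]
append vec[0]+vec[0] = 1+1 = 2 → [1, 7, 3, 7, 2]
insert 8 at 5 → [1, 7, 3, 7, 2, 8]
append vec[0]+vec[-1] = 1+8 = 9 → [1, 7, 3, 7, 2, 8, 9]
vec[5]-vec[0] = 8-1 = 7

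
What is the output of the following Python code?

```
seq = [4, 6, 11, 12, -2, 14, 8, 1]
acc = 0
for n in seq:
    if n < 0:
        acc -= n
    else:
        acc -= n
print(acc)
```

-54

n=4: not <0, acc = 0-4 = -4
n=6: not <0, acc = (-4)-6 = -10
n=11: not <0, acc = (-10)-11 = -21
n=12: not <0, acc = (-21)-12 = -33
n=-2: <0, acc = (-33)-(-2) = -31
n=14: not <0, acc = (-31)-14 = -45
n=8: not <0, acc = (-45)-8 = -53
n=1: not <0, acc = (-53)-1 = -54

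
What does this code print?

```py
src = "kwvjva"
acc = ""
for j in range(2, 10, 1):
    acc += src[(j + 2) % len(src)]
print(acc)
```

vakwvjva

j=2: add src[4]='v' → 'v'
j=3: add src[5]='a' → 'va'
j=4: add src[0]='k' → 'vak'
j=5: add src[1]='w' → 'vakw'
j=6: add src[2]='v' → 'vakwv'
j=7: add src[3]='j' → 'vakwvj'
j=8: add src[4]='v' → 'vakwvjv'
j=9: add src[5]='a' → 'vakwvjva'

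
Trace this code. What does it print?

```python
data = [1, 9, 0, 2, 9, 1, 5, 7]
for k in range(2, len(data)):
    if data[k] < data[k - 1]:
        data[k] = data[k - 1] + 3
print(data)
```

k=2: 0<9, data[2] = 9+3 = 12 → [1, 9, 12, 2, 9, 1, 5, 7]
k=3: 2<12, data[3] = 12+3 = 15 → [1, 9, 12, 15, 9, 1, 5, 7]
k=4: 9<15, data[4] = 15+3 = 18 → [1, 9, 12, 15, 18, 1, 5, 7]
k=5: 1<18, data[5] = 18+3 = 21 → [1, 9, 12, 15, 18, 21, 5, 7]
k=6: 5<21, data[6] = 21+3 = 24 → [1, 9, 12, 15, 18, 21, 24, 7]
k=7: 7<24, data[7] = 24+3 = 27 → [1, 9, 12, 15, 18, 21, 24, 27]

[1, 9, 12, 15, 18, 21, 24, 27]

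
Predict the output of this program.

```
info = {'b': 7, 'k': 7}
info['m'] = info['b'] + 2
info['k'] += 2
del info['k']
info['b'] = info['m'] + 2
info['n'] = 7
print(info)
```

{'b': 11, 'm': 9, 'n': 7}

info['m'] = info['b']+2 = 9 → {'b': 7, 'k': 7, 'm': 9}
info['k'] = 7+2 = 9 → {'b': 7, 'k': 9, 'm': 9}
del 'k' → {'b': 7, 'm': 9}
info['b'] = info['m']+2 = 11 → {'b': 11, 'm': 9}
info['n'] = 7 → {'b': 11, 'm': 9, 'n': 7}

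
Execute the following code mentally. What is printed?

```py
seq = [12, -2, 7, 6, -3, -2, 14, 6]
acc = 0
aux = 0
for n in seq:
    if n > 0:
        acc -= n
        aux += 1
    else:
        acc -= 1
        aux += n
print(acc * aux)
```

n=12: >0, acc = 0-12 = -12; aux=1
n=-2: not >0, acc = (-12)-1 = -13; aux=-1
n=7: >0, acc = (-13)-7 = -20; aux=0
n=6: >0, acc = (-20)-6 = -26; aux=1
n=-3: not >0, acc = (-26)-1 = -27; aux=-2
n=-2: not >0, acc = (-27)-1 = -28; aux=-4
n=14: >0, acc = (-28)-14 = -42; aux=-3
n=6: >0, acc = (-42)-6 = -48; aux=-2
acc*aux = (-48)*(-2) = 96

96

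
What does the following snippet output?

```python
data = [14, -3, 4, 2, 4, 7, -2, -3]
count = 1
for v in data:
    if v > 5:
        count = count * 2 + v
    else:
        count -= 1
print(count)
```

v=14: >5, count = 1*2+14 = 16
v=-3: not >5, count = 16-1 = 15
v=4: not >5, count = 15-1 = 14
v=2: not >5, count = 14-1 = 13
v=4: not >5, count = 13-1 = 12
v=7: >5, count = 12*2+7 = 31
v=-2: not >5, count = 31-1 = 30
v=-3: not >5, count = 30-1 = 29

29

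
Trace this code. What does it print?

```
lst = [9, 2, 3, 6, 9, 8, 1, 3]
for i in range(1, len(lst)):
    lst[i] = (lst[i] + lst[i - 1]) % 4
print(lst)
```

[9, 3, 2, 0, 1, 1, 2, 1]

i=1: lst[1] = (2+9)%4 = 3 → [9, 3, 3, 6, 9, 8, 1, 3]
i=2: lst[2] = (3+3)%4 = 2 → [9, 3, 2, 6, 9, 8, 1, 3]
i=3: lst[3] = (6+2)%4 = 0 → [9, 3, 2, 0, 9, 8, 1, 3]
i=4: lst[4] = (9+0)%4 = 1 → [9, 3, 2, 0, 1, 8, 1, 3]
i=5: lst[5] = (8+1)%4 = 1 → [9, 3, 2, 0, 1, 1, 1, 3]
i=6: lst[6] = (1+1)%4 = 2 → [9, 3, 2, 0, 1, 1, 2, 3]
i=7: lst[7] = (3+2)%4 = 1 → [9, 3, 2, 0, 1, 1, 2, 1]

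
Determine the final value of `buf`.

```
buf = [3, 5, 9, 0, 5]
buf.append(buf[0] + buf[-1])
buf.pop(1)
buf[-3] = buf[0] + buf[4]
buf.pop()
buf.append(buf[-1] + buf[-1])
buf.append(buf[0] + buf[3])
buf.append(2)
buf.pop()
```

append buf[0]+buf[-1] = 3+5 = 8 → [3, 5, 9, 0, 5, 8]
pop(1) removes 5 → [3, 9, 0, 5, 8]
buf[-3] = buf[0]+buf[4] = 3+8 = 11 → [3, 9, 11, 5, 8]
pop() removes 8 → [3, 9, 11, 5]
append buf[-1]+buf[-1] = 5+5 = 10 → [3, 9, 11, 5, 10]
append buf[0]+buf[3] = 3+5 = 8 → [3, 9, 11, 5, 10, 8]
append 2 → [3, 9, 11, 5, 10, 8, 2]
pop() removes 2 → [3, 9, 11, 5, 10, 8]

[3, 9, 11, 5, 10, 8]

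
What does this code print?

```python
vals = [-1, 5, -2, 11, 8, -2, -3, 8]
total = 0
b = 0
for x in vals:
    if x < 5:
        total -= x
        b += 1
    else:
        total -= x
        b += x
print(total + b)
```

x=-1: <5, total = 0-(-1) = 1; b=1
x=5: not <5, total = 1-5 = -4; b=6
x=-2: <5, total = (-4)-(-2) = -2; b=7
x=11: not <5, total = (-2)-11 = -13; b=18
x=8: not <5, total = (-13)-8 = -21; b=26
x=-2: <5, total = (-21)-(-2) = -19; b=27
x=-3: <5, total = (-19)-(-3) = -16; b=28
x=8: not <5, total = (-16)-8 = -24; b=36
total+b = (-24)+36 = 12

12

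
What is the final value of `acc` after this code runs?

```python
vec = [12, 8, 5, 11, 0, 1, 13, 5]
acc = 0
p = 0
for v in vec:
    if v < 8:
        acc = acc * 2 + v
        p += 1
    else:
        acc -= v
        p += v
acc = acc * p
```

v=12: not <8, acc = 0-12 = -12; p=12
v=8: not <8, acc = (-12)-8 = -20; p=20
v=5: <8, acc = (-20)*2+5 = -35; p=21
v=11: not <8, acc = (-35)-11 = -46; p=32
v=0: <8, acc = (-46)*2+0 = -92; p=33
v=1: <8, acc = (-92)*2+1 = -183; p=34
v=13: not <8, acc = (-183)-13 = -196; p=47
v=5: <8, acc = (-196)*2+5 = -387; p=48
acc*p = (-387)*48 = -18576

-18576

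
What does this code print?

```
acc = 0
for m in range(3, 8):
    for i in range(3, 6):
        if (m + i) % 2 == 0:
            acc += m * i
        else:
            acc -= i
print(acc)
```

m=3,i=3: even sum, acc = 0+9 = 9
m=3,i=4: odd sum, acc = 9-4 = 5
m=3,i=5: even sum, acc = 5+15 = 20
m=4,i=3: odd sum, acc = 20-3 = 17
m=4,i=4: even sum, acc = 17+16 = 33
m=4,i=5: odd sum, acc = 33-5 = 28
m=5,i=3: even sum, acc = 28+15 = 43
m=5,i=4: odd sum, acc = 43-4 = 39
m=5,i=5: even sum, acc = 39+25 = 64
m=6,i=3: odd sum, acc = 64-3 = 61
m=6,i=4: even sum, acc = 61+24 = 85
m=6,i=5: odd sum, acc = 85-5 = 80
m=7,i=3: even sum, acc = 80+21 = 101
m=7,i=4: odd sum, acc = 101-4 = 97
m=7,i=5: even sum, acc = 97+35 = 132

132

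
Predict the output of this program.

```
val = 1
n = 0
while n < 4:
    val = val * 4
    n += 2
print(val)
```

n=0: val = 1*4 = 4
n=2: val = 4*4 = 16

16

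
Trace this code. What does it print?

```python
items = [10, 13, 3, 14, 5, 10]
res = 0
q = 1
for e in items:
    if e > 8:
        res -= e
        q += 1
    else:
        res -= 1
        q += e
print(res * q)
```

e=10: >8, res = 0-10 = -10; q=2
e=13: >8, res = (-10)-13 = -23; q=3
e=3: not >8, res = (-23)-1 = -24; q=6
e=14: >8, res = (-24)-14 = -38; q=7
e=5: not >8, res = (-38)-1 = -39; q=12
e=10: >8, res = (-39)-10 = -49; q=13
res*q = (-49)*13 = -637

-637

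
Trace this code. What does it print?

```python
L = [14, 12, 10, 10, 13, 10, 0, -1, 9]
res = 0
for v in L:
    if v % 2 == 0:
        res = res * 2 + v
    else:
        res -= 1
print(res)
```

v=14: even, res = 0*2+14 = 14
v=12: even, res = 14*2+12 = 40
v=10: even, res = 40*2+10 = 90
v=10: even, res = 90*2+10 = 190
v=13: not even, res = 190-1 = 189
v=10: even, res = 189*2+10 = 388
v=0: even, res = 388*2+0 = 776
v=-1: not even, res = 776-1 = 775
v=9: not even, res = 775-1 = 774

774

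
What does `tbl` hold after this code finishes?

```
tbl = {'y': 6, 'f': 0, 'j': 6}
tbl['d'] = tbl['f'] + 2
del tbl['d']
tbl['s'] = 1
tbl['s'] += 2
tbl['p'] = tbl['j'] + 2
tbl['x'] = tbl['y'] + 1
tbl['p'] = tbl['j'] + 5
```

{'y': 6, 'f': 0, 'j': 6, 's': 3, 'p': 11, 'x': 7}

tbl['d'] = tbl['f']+2 = 2 → {'y': 6, 'f': 0, 'j': 6, 'd': 2}
del 'd' → {'y': 6, 'f': 0, 'j': 6}
tbl['s'] = 1 → {'y': 6, 'f': 0, 'j': 6, 's': 1}
tbl['s'] = 1+2 = 3 → {'y': 6, 'f': 0, 'j': 6, 's': 3}
tbl['p'] = tbl['j']+2 = 8 → {'y': 6, 'f': 0, 'j': 6, 's': 3, 'p': 8}
tbl['x'] = tbl['y']+1 = 7 → {'y': 6, 'f': 0, 'j': 6, 's': 3, 'p': 8, 'x': 7}
tbl['p'] = tbl['j']+5 = 11 → {'y': 6, 'f': 0, 'j': 6, 's': 3, 'p': 11, 'x': 7}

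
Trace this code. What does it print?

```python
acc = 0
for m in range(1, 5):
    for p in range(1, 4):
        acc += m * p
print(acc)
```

m=1,p=1: acc = 0+1 = 1
m=1,p=2: acc = 1+2 = 3
m=1,p=3: acc = 3+3 = 6
m=2,p=1: acc = 6+2 = 8
m=2,p=2: acc = 8+4 = 12
m=2,p=3: acc = 12+6 = 18
m=3,p=1: acc = 18+3 = 21
m=3,p=2: acc = 21+6 = 27
m=3,p=3: acc = 27+9 = 36
m=4,p=1: acc = 36+4 = 40
m=4,p=2: acc = 40+8 = 48
m=4,p=3: acc = 48+12 = 60

60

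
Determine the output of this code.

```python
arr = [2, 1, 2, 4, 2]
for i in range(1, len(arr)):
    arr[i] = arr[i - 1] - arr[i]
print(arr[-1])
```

i=1: arr[1] = 2-1 = 1 → [2, 1, 2, 4, 2]
i=2: arr[2] = 1-2 = -1 → [2, 1, -1, 4, 2]
i=3: arr[3] = (-1)-4 = -5 → [2, 1, -1, -5, 2]
i=4: arr[4] = (-5)-2 = -7 → [2, 1, -1, -5, -7]

-7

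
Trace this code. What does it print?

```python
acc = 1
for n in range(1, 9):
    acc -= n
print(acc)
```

n=1: acc = 1-1 = 0
n=2: acc = 0-2 = -2
n=3: acc = (-2)-3 = -5
n=4: acc = (-5)-4 = -9
n=5: acc = (-9)-5 = -14
n=6: acc = (-14)-6 = -20
n=7: acc = (-20)-7 = -27
n=8: acc = (-27)-8 = -35

-35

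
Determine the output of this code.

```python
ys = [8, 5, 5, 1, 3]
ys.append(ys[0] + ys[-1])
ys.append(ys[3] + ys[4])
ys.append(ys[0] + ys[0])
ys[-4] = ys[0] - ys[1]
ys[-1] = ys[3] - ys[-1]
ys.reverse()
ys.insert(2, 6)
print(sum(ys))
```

append ys[0]+ys[-1] = 8+3 = 11 → [8, 5, 5, 1, 3, 11]
append ys[3]+ys[4] = 1+3 = 4 → [8, 5, 5, 1, 3, 11, 4]
append ys[0]+ys[0] = 8+8 = 16 → [8, 5, 5, 1, 3, 11, 4, 16]
ys[-4] = ys[0]-ys[1] = 8-5 = 3 → [8, 5, 5, 1, 3, 11, 4, 16]
ys[-1] = ys[3]-ys[-1] = 1-16 = -15 → [8, 5, 5, 1, 3, 11, 4, -15]
reverse → [-15, 4, 11, 3, 1, 5, 5, 8]
insert 6 at 2 → [-15, 4, 6, 11, 3, 1, 5, 5, 8]
sum = 28

28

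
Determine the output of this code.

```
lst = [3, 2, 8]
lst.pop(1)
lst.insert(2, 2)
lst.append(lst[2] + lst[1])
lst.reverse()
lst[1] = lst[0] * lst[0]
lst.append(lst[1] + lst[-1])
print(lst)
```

[10, 100, 8, 3, 103]

pop(1) removes 2 → [3, 8]
insert 2 at 2 → [3, 8, 2]
append lst[2]+lst[1] = 2+8 = 10 → [3, 8, 2, 10]
reverse → [10, 2, 8, 3]
lst[1] = lst[0]*lst[0] = 10*10 = 100 → [10, 100, 8, 3]
append lst[1]+lst[-1] = 100+3 = 103 → [10, 100, 8, 3, 103]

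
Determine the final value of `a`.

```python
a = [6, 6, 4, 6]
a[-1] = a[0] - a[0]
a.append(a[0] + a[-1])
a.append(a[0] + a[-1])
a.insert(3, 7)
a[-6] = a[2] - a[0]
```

a[-1] = a[0]-a[0] = 6-6 = 0 → [6, 6, 4, 0]
append a[0]+a[-1] = 6+0 = 6 → [6, 6, 4, 0, 6]
append a[0]+a[-1] = 6+6 = 12 → [6, 6, 4, 0, 6, 12]
insert 7 at 3 → [6, 6, 4, 7, 0, 6, 12]
a[-6] = a[2]-a[0] = 4-6 = -2 → [6, -2, 4, 7, 0, 6, 12]

[6, -2, 4, 7, 0, 6, 12]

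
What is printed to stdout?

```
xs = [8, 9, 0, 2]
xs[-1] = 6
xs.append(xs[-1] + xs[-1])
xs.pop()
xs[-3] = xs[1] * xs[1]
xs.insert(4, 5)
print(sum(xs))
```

100

xs[-1] = 6 → [8, 9, 0, 6]
append xs[-1]+xs[-1] = 6+6 = 12 → [8, 9, 0, 6, 12]
pop() removes 12 → [8, 9, 0, 6]
xs[-3] = xs[1]*xs[1] = 9*9 = 81 → [8, 81, 0, 6]
insert 5 at 4 → [8, 81, 0, 6, 5]
sum = 100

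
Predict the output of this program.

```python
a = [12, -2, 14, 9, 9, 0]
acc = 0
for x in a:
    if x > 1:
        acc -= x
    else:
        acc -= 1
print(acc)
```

-46

x=12: >1, acc = 0-12 = -12
x=-2: not >1, acc = (-12)-1 = -13
x=14: >1, acc = (-13)-14 = -27
x=9: >1, acc = (-27)-9 = -36
x=9: >1, acc = (-36)-9 = -45
x=0: not >1, acc = (-45)-1 = -46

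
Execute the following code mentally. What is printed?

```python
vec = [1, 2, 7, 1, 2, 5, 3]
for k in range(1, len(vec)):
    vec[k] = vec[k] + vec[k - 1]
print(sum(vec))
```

77

k=1: vec[1] = 2+1 = 3 → [1, 3, 7, 1, 2, 5, 3]
k=2: vec[2] = 7+3 = 10 → [1, 3, 10, 1, 2, 5, 3]
k=3: vec[3] = 1+10 = 11 → [1, 3, 10, 11, 2, 5, 3]
k=4: vec[4] = 2+11 = 13 → [1, 3, 10, 11, 13, 5, 3]
k=5: vec[5] = 5+13 = 18 → [1, 3, 10, 11, 13, 18, 3]
k=6: vec[6] = 3+18 = 21 → [1, 3, 10, 11, 13, 18, 21]
sum = 77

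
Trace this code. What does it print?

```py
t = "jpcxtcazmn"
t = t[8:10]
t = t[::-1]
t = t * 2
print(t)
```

nmnm

slice [8:10] → 'mn'
reverse → 'nm'
repeat ×2 → 'nmnm'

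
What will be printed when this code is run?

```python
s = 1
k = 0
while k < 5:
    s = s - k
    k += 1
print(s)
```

-9

k=0: s = 1-0 = 1
k=1: s = 1-1 = 0
k=2: s = 0-2 = -2
k=3: s = (-2)-3 = -5
k=4: s = (-5)-4 = -9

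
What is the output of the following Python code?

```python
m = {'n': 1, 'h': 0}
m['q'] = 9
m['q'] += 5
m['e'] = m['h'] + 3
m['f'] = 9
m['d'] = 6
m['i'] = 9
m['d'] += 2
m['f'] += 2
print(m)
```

m['q'] = 9 → {'n': 1, 'h': 0, 'q': 9}
m['q'] = 9+5 = 14 → {'n': 1, 'h': 0, 'q': 14}
m['e'] = m['h']+3 = 3 → {'n': 1, 'h': 0, 'q': 14, 'e': 3}
m['f'] = 9 → {'n': 1, 'h': 0, 'q': 14, 'e': 3, 'f': 9}
m['d'] = 6 → {'n': 1, 'h': 0, 'q': 14, 'e': 3, 'f': 9, 'd': 6}
m['i'] = 9 → {'n': 1, 'h': 0, 'q': 14, 'e': 3, 'f': 9, 'd': 6, 'i': 9}
m['d'] = 6+2 = 8 → {'n': 1, 'h': 0, 'q': 14, 'e': 3, 'f': 9, 'd': 8, 'i': 9}
m['f'] = 9+2 = 11 → {'n': 1, 'h': 0, 'q': 14, 'e': 3, 'f': 11, 'd': 8, 'i': 9}

{'n': 1, 'h': 0, 'q': 14, 'e': 3, 'f': 11, 'd': 8, 'i': 9}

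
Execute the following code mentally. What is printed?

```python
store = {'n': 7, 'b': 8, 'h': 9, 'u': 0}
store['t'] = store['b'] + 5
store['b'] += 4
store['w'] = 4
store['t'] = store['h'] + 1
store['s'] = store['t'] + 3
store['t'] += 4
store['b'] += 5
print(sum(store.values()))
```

64

store['t'] = store['b']+5 = 13 → {'n': 7, 'b': 8, 'h': 9, 'u': 0, 't': 13}
store['b'] = 8+4 = 12 → {'n': 7, 'b': 12, 'h': 9, 'u': 0, 't': 13}
store['w'] = 4 → {'n': 7, 'b': 12, 'h': 9, 'u': 0, 't': 13, 'w': 4}
store['t'] = store['h']+1 = 10 → {'n': 7, 'b': 12, 'h': 9, 'u': 0, 't': 10, 'w': 4}
store['s'] = store['t']+3 = 13 → {'n': 7, 'b': 12, 'h': 9, 'u': 0, 't': 10, 'w': 4, 's': 13}
store['t'] = 10+4 = 14 → {'n': 7, 'b': 12, 'h': 9, 'u': 0, 't': 14, 'w': 4, 's': 13}
store['b'] = 12+5 = 17 → {'n': 7, 'b': 17, 'h': 9, 'u': 0, 't': 14, 'w': 4, 's': 13}
sum of values = 64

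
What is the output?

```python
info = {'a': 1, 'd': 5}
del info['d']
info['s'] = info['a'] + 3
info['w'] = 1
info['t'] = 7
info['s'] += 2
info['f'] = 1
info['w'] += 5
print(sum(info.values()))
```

21

del 'd' → {'a': 1}
info['s'] = info['a']+3 = 4 → {'a': 1, 's': 4}
info['w'] = 1 → {'a': 1, 's': 4, 'w': 1}
info['t'] = 7 → {'a': 1, 's': 4, 'w': 1, 't': 7}
info['s'] = 4+2 = 6 → {'a': 1, 's': 6, 'w': 1, 't': 7}
info['f'] = 1 → {'a': 1, 's': 6, 'w': 1, 't': 7, 'f': 1}
info['w'] = 1+5 = 6 → {'a': 1, 's': 6, 'w': 6, 't': 7, 'f': 1}
sum of values = 21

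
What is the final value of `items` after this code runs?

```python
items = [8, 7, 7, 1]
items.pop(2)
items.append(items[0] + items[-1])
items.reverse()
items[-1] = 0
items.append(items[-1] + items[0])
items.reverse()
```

pop(2) removes 7 → [8, 7, 1]
append items[0]+items[-1] = 8+1 = 9 → [8, 7, 1, 9]
reverse → [9, 1, 7, 8]
items[-1] = 0 → [9, 1, 7, 0]
append items[-1]+items[0] = 0+9 = 9 → [9, 1, 7, 0, 9]
reverse → [9, 0, 7, 1, 9]

[9, 0, 7, 1, 9]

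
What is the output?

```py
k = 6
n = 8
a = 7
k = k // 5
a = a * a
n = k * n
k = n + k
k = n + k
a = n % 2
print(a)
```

0

k = 6//5 = 1
a = 7*7 = 49
n = 1*8 = 8
k = 8+1 = 9
k = 8+9 = 17
a = 8%2 = 0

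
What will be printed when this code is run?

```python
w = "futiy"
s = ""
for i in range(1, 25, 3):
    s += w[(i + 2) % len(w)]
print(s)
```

iuytfiuy

i=1: add w[3]='i' → 'i'
i=4: add w[1]='u' → 'iu'
i=7: add w[4]='y' → 'iuy'
i=10: add w[2]='t' → 'iuyt'
i=13: add w[0]='f' → 'iuytf'
i=16: add w[3]='i' → 'iuytfi'
i=19: add w[1]='u' → 'iuytfiu'
i=22: add w[4]='y' → 'iuytfiuy'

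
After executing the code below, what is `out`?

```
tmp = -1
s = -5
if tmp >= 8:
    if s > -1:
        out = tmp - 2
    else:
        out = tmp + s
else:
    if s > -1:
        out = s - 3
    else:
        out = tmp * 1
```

tmp=-1, s=-5
tmp >= 8 is False; s > -1 is False
→ out = tmp * 1 = -1

-1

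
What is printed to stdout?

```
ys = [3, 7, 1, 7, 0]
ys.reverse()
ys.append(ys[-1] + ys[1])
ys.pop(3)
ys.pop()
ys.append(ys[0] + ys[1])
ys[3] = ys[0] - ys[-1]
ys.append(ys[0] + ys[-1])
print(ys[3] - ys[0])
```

-7

reverse → [0, 7, 1, 7, 3]
append ys[-1]+ys[1] = 3+7 = 10 → [0, 7, 1, 7, 3, 10]
pop(3) removes 7 → [0, 7, 1, 3, 10]
pop() removes 10 → [0, 7, 1, 3]
append ys[0]+ys[1] = 0+7 = 7 → [0, 7, 1, 3, 7]
ys[3] = ys[0]-ys[-1] = 0-7 = -7 → [0, 7, 1, -7, 7]
append ys[0]+ys[-1] = 0+7 = 7 → [0, 7, 1, -7, 7, 7]
ys[3]-ys[0] = (-7)-0 = -7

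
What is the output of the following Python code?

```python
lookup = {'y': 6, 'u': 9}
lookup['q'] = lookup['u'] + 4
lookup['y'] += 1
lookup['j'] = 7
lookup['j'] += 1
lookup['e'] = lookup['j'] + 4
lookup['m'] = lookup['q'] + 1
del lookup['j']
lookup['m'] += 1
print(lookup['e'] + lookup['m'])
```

lookup['q'] = lookup['u']+4 = 13 → {'y': 6, 'u': 9, 'q': 13}
lookup['y'] = 6+1 = 7 → {'y': 7, 'u': 9, 'q': 13}
lookup['j'] = 7 → {'y': 7, 'u': 9, 'q': 13, 'j': 7}
lookup['j'] = 7+1 = 8 → {'y': 7, 'u': 9, 'q': 13, 'j': 8}
lookup['e'] = lookup['j']+4 = 12 → {'y': 7, 'u': 9, 'q': 13, 'j': 8, 'e': 12}
lookup['m'] = lookup['q']+1 = 14 → {'y': 7, 'u': 9, 'q': 13, 'j': 8, 'e': 12, 'm': 14}
del 'j' → {'y': 7, 'u': 9, 'q': 13, 'e': 12, 'm': 14}
lookup['m'] = 14+1 = 15 → {'y': 7, 'u': 9, 'q': 13, 'e': 12, 'm': 15}
lookup['e']+lookup['m'] = 12+15 = 27

27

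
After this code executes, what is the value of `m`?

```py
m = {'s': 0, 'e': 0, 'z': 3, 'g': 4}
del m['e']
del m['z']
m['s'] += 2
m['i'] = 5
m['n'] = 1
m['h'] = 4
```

{'s': 2, 'g': 4, 'i': 5, 'n': 1, 'h': 4}

del 'e' → {'s': 0, 'z': 3, 'g': 4}
del 'z' → {'s': 0, 'g': 4}
m['s'] = 0+2 = 2 → {'s': 2, 'g': 4}
m['i'] = 5 → {'s': 2, 'g': 4, 'i': 5}
m['n'] = 1 → {'s': 2, 'g': 4, 'i': 5, 'n': 1}
m['h'] = 4 → {'s': 2, 'g': 4, 'i': 5, 'n': 1, 'h': 4}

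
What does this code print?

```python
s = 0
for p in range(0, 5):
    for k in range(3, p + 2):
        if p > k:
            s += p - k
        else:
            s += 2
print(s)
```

p=2,k=3: not 2>3, s = 0+2 = 2
p=3,k=3: not 3>3, s = 2+2 = 4
p=3,k=4: not 3>4, s = 4+2 = 6
p=4,k=3: 4>3, s = 6+1 = 7
p=4,k=4: not 4>4, s = 7+2 = 9
p=4,k=5: not 4>5, s = 9+2 = 11

11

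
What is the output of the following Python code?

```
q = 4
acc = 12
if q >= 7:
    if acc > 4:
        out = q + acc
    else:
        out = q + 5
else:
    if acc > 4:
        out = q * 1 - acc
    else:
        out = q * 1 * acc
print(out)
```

q=4, acc=12
q >= 7 is False; acc > 4 is True
→ out = q * 1 - acc = -8

-8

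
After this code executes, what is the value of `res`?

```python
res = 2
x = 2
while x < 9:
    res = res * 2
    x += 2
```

32

x=2: res = 2*2 = 4
x=4: res = 4*2 = 8
x=6: res = 8*2 = 16
x=8: res = 16*2 = 32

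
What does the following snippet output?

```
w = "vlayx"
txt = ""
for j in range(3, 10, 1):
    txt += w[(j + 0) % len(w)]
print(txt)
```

yxvlayx

j=3: add w[3]='y' → 'y'
j=4: add w[4]='x' → 'yx'
j=5: add w[0]='v' → 'yxv'
j=6: add w[1]='l' → 'yxvl'
j=7: add w[2]='a' → 'yxvla'
j=8: add w[3]='y' → 'yxvlay'
j=9: add w[4]='x' → 'yxvlayx'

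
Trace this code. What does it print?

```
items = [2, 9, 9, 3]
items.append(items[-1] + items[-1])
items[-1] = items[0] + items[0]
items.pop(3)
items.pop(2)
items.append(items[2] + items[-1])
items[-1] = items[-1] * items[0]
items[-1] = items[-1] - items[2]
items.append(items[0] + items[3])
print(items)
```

append items[-1]+items[-1] = 3+3 = 6 → [2, 9, 9, 3, 6]
items[-1] = items[0]+items[0] = 2+2 = 4 → [2, 9, 9, 3, 4]
pop(3) removes 3 → [2, 9, 9, 4]
pop(2) removes 9 → [2, 9, 4]
append items[2]+items[-1] = 4+4 = 8 → [2, 9, 4, 8]
items[-1] = items[-1]*items[0] = 8*2 = 16 → [2, 9, 4, 16]
items[-1] = items[-1]-items[2] = 16-4 = 12 → [2, 9, 4, 12]
append items[0]+items[3] = 2+12 = 14 → [2, 9, 4, 12, 14]

[2, 9, 4, 12, 14]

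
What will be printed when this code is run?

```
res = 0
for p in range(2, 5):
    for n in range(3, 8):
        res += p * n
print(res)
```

225

p=2,n=3: res = 0+6 = 6
p=2,n=4: res = 6+8 = 14
p=2,n=5: res = 14+10 = 24
p=2,n=6: res = 24+12 = 36
p=2,n=7: res = 36+14 = 50
p=3,n=3: res = 50+9 = 59
p=3,n=4: res = 59+12 = 71
p=3,n=5: res = 71+15 = 86
p=3,n=6: res = 86+18 = 104
p=3,n=7: res = 104+21 = 125
p=4,n=3: res = 125+12 = 137
p=4,n=4: res = 137+16 = 153
p=4,n=5: res = 153+20 = 173
p=4,n=6: res = 173+24 = 197
p=4,n=7: res = 197+28 = 225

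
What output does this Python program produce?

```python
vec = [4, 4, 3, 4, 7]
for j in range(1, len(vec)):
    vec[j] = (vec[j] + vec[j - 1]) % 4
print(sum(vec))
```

12

j=1: vec[1] = (4+4)%4 = 0 → [4, 0, 3, 4, 7]
j=2: vec[2] = (3+0)%4 = 3 → [4, 0, 3, 4, 7]
j=3: vec[3] = (4+3)%4 = 3 → [4, 0, 3, 3, 7]
j=4: vec[4] = (7+3)%4 = 2 → [4, 0, 3, 3, 2]
sum = 12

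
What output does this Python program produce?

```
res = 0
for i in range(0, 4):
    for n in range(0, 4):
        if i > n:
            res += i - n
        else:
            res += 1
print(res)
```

20

i=0,n=0: not 0>0, res = 0+1 = 1
i=0,n=1: not 0>1, res = 1+1 = 2
i=0,n=2: not 0>2, res = 2+1 = 3
i=0,n=3: not 0>3, res = 3+1 = 4
i=1,n=0: 1>0, res = 4+1 = 5
i=1,n=1: not 1>1, res = 5+1 = 6
i=1,n=2: not 1>2, res = 6+1 = 7
i=1,n=3: not 1>3, res = 7+1 = 8
i=2,n=0: 2>0, res = 8+2 = 10
i=2,n=1: 2>1, res = 10+1 = 11
i=2,n=2: not 2>2, res = 11+1 = 12
i=2,n=3: not 2>3, res = 12+1 = 13
i=3,n=0: 3>0, res = 13+3 = 16
i=3,n=1: 3>1, res = 16+2 = 18
i=3,n=2: 3>2, res = 18+1 = 19
i=3,n=3: not 3>3, res = 19+1 = 20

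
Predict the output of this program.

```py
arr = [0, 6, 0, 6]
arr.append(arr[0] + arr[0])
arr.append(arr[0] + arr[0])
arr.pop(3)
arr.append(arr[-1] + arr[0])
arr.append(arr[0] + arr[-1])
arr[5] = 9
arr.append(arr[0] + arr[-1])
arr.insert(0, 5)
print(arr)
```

[5, 0, 6, 0, 0, 0, 9, 0, 0]

append arr[0]+arr[0] = 0+0 = 0 → [0, 6, 0, 6, 0]
append arr[0]+arr[0] = 0+0 = 0 → [0, 6, 0, 6, 0, 0]
pop(3) removes 6 → [0, 6, 0, 0, 0]
append arr[-1]+arr[0] = 0+0 = 0 → [0, 6, 0, 0, 0, 0]
append arr[0]+arr[-1] = 0+0 = 0 → [0, 6, 0, 0, 0, 0, 0]
arr[5] = 9 → [0, 6, 0, 0, 0, 9, 0]
append arr[0]+arr[-1] = 0+0 = 0 → [0, 6, 0, 0, 0, 9, 0, 0]
insert 5 at 0 → [5, 0, 6, 0, 0, 0, 9, 0, 0]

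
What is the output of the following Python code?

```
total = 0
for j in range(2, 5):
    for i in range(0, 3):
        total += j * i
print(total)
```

27

j=2,i=0: total = 0+0 = 0
j=2,i=1: total = 0+2 = 2
j=2,i=2: total = 2+4 = 6
j=3,i=0: total = 6+0 = 6
j=3,i=1: total = 6+3 = 9
j=3,i=2: total = 9+6 = 15
j=4,i=0: total = 15+0 = 15
j=4,i=1: total = 15+4 = 19
j=4,i=2: total = 19+8 = 27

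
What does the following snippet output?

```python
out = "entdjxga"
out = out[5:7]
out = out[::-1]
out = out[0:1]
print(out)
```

g

slice [5:7] → 'xg'
reverse → 'gx'
slice [0:1] → 'g'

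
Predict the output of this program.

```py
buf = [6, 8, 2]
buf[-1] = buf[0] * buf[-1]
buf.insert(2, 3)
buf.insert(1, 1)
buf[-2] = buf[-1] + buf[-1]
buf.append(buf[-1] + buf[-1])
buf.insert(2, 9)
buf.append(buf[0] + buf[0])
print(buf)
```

[6, 1, 9, 8, 24, 12, 24, 12]

buf[-1] = buf[0]*buf[-1] = 6*2 = 12 → [6, 8, 12]
insert 3 at 2 → [6, 8, 3, 12]
insert 1 at 1 → [6, 1, 8, 3, 12]
buf[-2] = buf[-1]+buf[-1] = 12+12 = 24 → [6, 1, 8, 24, 12]
append buf[-1]+buf[-1] = 12+12 = 24 → [6, 1, 8, 24, 12, 24]
insert 9 at 2 → [6, 1, 9, 8, 24, 12, 24]
append buf[0]+buf[0] = 6+6 = 12 → [6, 1, 9, 8, 24, 12, 24, 12]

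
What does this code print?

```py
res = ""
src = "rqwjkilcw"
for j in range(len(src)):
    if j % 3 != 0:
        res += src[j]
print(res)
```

j=0: skip
j=1: add 'q' → 'q'
j=2: add 'w' → 'qw'
j=3: skip
j=4: add 'k' → 'qwk'
j=5: add 'i' → 'qwki'
j=6: skip
j=7: add 'c' → 'qwkic'
j=8: add 'w' → 'qwkicw'

qwkicw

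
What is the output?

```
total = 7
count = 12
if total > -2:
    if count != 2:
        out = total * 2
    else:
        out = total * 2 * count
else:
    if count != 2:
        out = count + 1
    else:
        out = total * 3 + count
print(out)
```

14

total=7, count=12
total > -2 is True; count != 2 is True
→ out = total * 2 = 14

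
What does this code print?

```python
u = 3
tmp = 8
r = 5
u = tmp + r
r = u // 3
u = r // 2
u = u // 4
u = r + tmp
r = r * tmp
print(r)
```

32

u = 8+5 = 13
r = 13//3 = 4
u = 4//2 = 2
u = 2//4 = 0
u = 4+8 = 12
r = 4*8 = 32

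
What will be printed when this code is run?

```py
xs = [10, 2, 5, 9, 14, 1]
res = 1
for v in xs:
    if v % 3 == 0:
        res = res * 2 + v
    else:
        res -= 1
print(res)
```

3

v=10: not %3==0, res = 1-1 = 0
v=2: not %3==0, res = 0-1 = -1
v=5: not %3==0, res = (-1)-1 = -2
v=9: %3==0, res = (-2)*2+9 = 5
v=14: not %3==0, res = 5-1 = 4
v=1: not %3==0, res = 4-1 = 3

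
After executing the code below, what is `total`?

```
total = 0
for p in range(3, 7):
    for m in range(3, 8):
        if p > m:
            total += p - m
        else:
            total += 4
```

p=3,m=3: not 3>3, total = 0+4 = 4
p=3,m=4: not 3>4, total = 4+4 = 8
p=3,m=5: not 3>5, total = 8+4 = 12
p=3,m=6: not 3>6, total = 12+4 = 16
p=3,m=7: not 3>7, total = 16+4 = 20
p=4,m=3: 4>3, total = 20+1 = 21
p=4,m=4: not 4>4, total = 21+4 = 25
p=4,m=5: not 4>5, total = 25+4 = 29
p=4,m=6: not 4>6, total = 29+4 = 33
p=4,m=7: not 4>7, total = 33+4 = 37
p=5,m=3: 5>3, total = 37+2 = 39
p=5,m=4: 5>4, total = 39+1 = 40
p=5,m=5: not 5>5, total = 40+4 = 44
p=5,m=6: not 5>6, total = 44+4 = 48
p=5,m=7: not 5>7, total = 48+4 = 52
p=6,m=3: 6>3, total = 52+3 = 55
p=6,m=4: 6>4, total = 55+2 = 57
p=6,m=5: 6>5, total = 57+1 = 58
p=6,m=6: not 6>6, total = 58+4 = 62
p=6,m=7: not 6>7, total = 62+4 = 66

66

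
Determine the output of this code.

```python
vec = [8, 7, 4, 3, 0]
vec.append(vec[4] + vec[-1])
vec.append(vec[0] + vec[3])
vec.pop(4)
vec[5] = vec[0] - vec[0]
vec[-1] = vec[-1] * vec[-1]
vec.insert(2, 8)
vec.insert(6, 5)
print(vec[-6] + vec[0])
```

16

append vec[4]+vec[-1] = 0+0 = 0 → [8, 7, 4, 3, 0, 0]
append vec[0]+vec[3] = 8+3 = 11 → [8, 7, 4, 3, 0, 0, 11]
pop(4) removes 0 → [8, 7, 4, 3, 0, 11]
vec[5] = vec[0]-vec[0] = 8-8 = 0 → [8, 7, 4, 3, 0, 0]
vec[-1] = vec[-1]*vec[-1] = 0*0 = 0 → [8, 7, 4, 3, 0, 0]
insert 8 at 2 → [8, 7, 8, 4, 3, 0, 0]
insert 5 at 6 → [8, 7, 8, 4, 3, 0, 5, 0]
vec[-6]+vec[0] = 8+8 = 16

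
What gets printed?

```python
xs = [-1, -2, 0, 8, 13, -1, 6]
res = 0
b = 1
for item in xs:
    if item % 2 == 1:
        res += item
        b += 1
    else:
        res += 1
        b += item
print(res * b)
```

item=-1: odd, res = 0+(-1) = -1; b=2
item=-2: not odd, res = (-1)+1 = 0; b=0
item=0: not odd, res = 0+1 = 1; b=0
item=8: not odd, res = 1+1 = 2; b=8
item=13: odd, res = 2+13 = 15; b=9
item=-1: odd, res = 15+(-1) = 14; b=10
item=6: not odd, res = 14+1 = 15; b=16
res*b = 15*16 = 240

240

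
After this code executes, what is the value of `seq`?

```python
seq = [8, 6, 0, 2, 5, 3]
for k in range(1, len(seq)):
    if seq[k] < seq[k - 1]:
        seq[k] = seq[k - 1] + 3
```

k=1: 6<8, seq[1] = 8+3 = 11 → [8, 11, 0, 2, 5, 3]
k=2: 0<11, seq[2] = 11+3 = 14 → [8, 11, 14, 2, 5, 3]
k=3: 2<14, seq[3] = 14+3 = 17 → [8, 11, 14, 17, 5, 3]
k=4: 5<17, seq[4] = 17+3 = 20 → [8, 11, 14, 17, 20, 3]
k=5: 3<20, seq[5] = 20+3 = 23 → [8, 11, 14, 17, 20, 23]

[8, 11, 14, 17, 20, 23]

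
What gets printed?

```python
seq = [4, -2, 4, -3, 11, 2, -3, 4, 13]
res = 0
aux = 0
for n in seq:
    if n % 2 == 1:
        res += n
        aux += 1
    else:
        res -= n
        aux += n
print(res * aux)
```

n=4: not odd, res = 0-4 = -4; aux=4
n=-2: not odd, res = (-4)-(-2) = -2; aux=2
n=4: not odd, res = (-2)-4 = -6; aux=6
n=-3: odd, res = (-6)+(-3) = -9; aux=7
n=11: odd, res = (-9)+11 = 2; aux=8
n=2: not odd, res = 2-2 = 0; aux=10
n=-3: odd, res = 0+(-3) = -3; aux=11
n=4: not odd, res = (-3)-4 = -7; aux=15
n=13: odd, res = (-7)+13 = 6; aux=16
res*aux = 6*16 = 96

96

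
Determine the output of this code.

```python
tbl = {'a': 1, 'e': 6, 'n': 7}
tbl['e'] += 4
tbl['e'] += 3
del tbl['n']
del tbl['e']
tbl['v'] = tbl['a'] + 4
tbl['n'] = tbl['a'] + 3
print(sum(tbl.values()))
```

10

tbl['e'] = 6+4 = 10 → {'a': 1, 'e': 10, 'n': 7}
tbl['e'] = 10+3 = 13 → {'a': 1, 'e': 13, 'n': 7}
del 'n' → {'a': 1, 'e': 13}
del 'e' → {'a': 1}
tbl['v'] = tbl['a']+4 = 5 → {'a': 1, 'v': 5}
tbl['n'] = tbl['a']+3 = 4 → {'a': 1, 'v': 5, 'n': 4}
sum of values = 10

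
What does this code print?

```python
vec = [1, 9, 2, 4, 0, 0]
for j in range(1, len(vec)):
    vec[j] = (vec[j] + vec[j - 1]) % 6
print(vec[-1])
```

j=1: vec[1] = (9+1)%6 = 4 → [1, 4, 2, 4, 0, 0]
j=2: vec[2] = (2+4)%6 = 0 → [1, 4, 0, 4, 0, 0]
j=3: vec[3] = (4+0)%6 = 4 → [1, 4, 0, 4, 0, 0]
j=4: vec[4] = (0+4)%6 = 4 → [1, 4, 0, 4, 4, 0]
j=5: vec[5] = (0+4)%6 = 4 → [1, 4, 0, 4, 4, 4]

4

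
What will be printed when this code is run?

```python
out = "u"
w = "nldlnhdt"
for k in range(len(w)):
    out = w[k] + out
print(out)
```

tdhnldlnu

k=0: prepend 'n' → 'nu'
k=1: prepend 'l' → 'lnu'
k=2: prepend 'd' → 'dlnu'
k=3: prepend 'l' → 'ldlnu'
k=4: prepend 'n' → 'nldlnu'
k=5: prepend 'h' → 'hnldlnu'
k=6: prepend 'd' → 'dhnldlnu'
k=7: prepend 't' → 'tdhnldlnu'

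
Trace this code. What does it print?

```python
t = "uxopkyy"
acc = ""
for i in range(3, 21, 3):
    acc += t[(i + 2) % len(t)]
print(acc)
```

yxkupy

i=3: add t[5]='y' → 'y'
i=6: add t[1]='x' → 'yx'
i=9: add t[4]='k' → 'yxk'
i=12: add t[0]='u' → 'yxku'
i=15: add t[3]='p' → 'yxkup'
i=18: add t[6]='y' → 'yxkupy'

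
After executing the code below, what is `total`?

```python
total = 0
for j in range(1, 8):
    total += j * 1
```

j=1: total = 0+1*1 = 1
j=2: total = 1+2*1 = 3
j=3: total = 3+3*1 = 6
j=4: total = 6+4*1 = 10
j=5: total = 10+5*1 = 15
j=6: total = 15+6*1 = 21
j=7: total = 21+7*1 = 28

28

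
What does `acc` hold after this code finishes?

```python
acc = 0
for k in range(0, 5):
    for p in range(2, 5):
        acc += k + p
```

k=0,p=2: acc = 0+2 = 2
k=0,p=3: acc = 2+3 = 5
k=0,p=4: acc = 5+4 = 9
k=1,p=2: acc = 9+3 = 12
k=1,p=3: acc = 12+4 = 16
k=1,p=4: acc = 16+5 = 21
k=2,p=2: acc = 21+4 = 25
k=2,p=3: acc = 25+5 = 30
k=2,p=4: acc = 30+6 = 36
k=3,p=2: acc = 36+5 = 41
k=3,p=3: acc = 41+6 = 47
k=3,p=4: acc = 47+7 = 54
k=4,p=2: acc = 54+6 = 60
k=4,p=3: acc = 60+7 = 67
k=4,p=4: acc = 67+8 = 75

75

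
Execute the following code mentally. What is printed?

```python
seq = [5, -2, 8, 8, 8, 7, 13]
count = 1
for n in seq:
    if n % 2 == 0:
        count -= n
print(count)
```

-21

n=5: not even
n=-2: even, count = 1-(-2) = 3
n=8: even, count = 3-8 = -5
n=8: even, count = (-5)-8 = -13
n=8: even, count = (-13)-8 = -21
n=7: not even
n=13: not even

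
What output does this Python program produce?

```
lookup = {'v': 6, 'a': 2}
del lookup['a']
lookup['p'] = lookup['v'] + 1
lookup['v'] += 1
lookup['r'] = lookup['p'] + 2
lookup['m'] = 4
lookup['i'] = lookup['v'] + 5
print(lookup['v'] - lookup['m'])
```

del 'a' → {'v': 6}
lookup['p'] = lookup['v']+1 = 7 → {'v': 6, 'p': 7}
lookup['v'] = 6+1 = 7 → {'v': 7, 'p': 7}
lookup['r'] = lookup['p']+2 = 9 → {'v': 7, 'p': 7, 'r': 9}
lookup['m'] = 4 → {'v': 7, 'p': 7, 'r': 9, 'm': 4}
lookup['i'] = lookup['v']+5 = 12 → {'v': 7, 'p': 7, 'r': 9, 'm': 4, 'i': 12}
lookup['v']-lookup['m'] = 7-4 = 3

3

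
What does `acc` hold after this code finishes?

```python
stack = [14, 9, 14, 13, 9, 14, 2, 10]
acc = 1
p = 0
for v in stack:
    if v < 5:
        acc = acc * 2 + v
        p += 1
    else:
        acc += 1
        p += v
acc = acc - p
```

-67

v=14: not <5, acc = 1+1 = 2; p=14
v=9: not <5, acc = 2+1 = 3; p=23
v=14: not <5, acc = 3+1 = 4; p=37
v=13: not <5, acc = 4+1 = 5; p=50
v=9: not <5, acc = 5+1 = 6; p=59
v=14: not <5, acc = 6+1 = 7; p=73
v=2: <5, acc = 7*2+2 = 16; p=74
v=10: not <5, acc = 16+1 = 17; p=84
acc-p = 17-84 = -67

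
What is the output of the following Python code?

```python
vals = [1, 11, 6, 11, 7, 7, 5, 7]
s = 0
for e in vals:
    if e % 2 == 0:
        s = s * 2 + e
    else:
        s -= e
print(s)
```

e=1: not even, s = 0-1 = -1
e=11: not even, s = (-1)-11 = -12
e=6: even, s = (-12)*2+6 = -18
e=11: not even, s = (-18)-11 = -29
e=7: not even, s = (-29)-7 = -36
e=7: not even, s = (-36)-7 = -43
e=5: not even, s = (-43)-5 = -48
e=7: not even, s = (-48)-7 = -55

-55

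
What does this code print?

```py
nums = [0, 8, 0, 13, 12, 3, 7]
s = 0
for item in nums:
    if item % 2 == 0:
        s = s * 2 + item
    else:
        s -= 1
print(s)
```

40

item=0: even, s = 0*2+0 = 0
item=8: even, s = 0*2+8 = 8
item=0: even, s = 8*2+0 = 16
item=13: not even, s = 16-1 = 15
item=12: even, s = 15*2+12 = 42
item=3: not even, s = 42-1 = 41
item=7: not even, s = 41-1 = 40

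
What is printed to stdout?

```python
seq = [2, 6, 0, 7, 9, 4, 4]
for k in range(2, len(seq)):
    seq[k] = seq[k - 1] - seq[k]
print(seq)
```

[2, 6, 6, -1, -10, -14, -18]

k=2: seq[2] = 6-0 = 6 → [2, 6, 6, 7, 9, 4, 4]
k=3: seq[3] = 6-7 = -1 → [2, 6, 6, -1, 9, 4, 4]
k=4: seq[4] = (-1)-9 = -10 → [2, 6, 6, -1, -10, 4, 4]
k=5: seq[5] = (-10)-4 = -14 → [2, 6, 6, -1, -10, -14, 4]
k=6: seq[6] = (-14)-4 = -18 → [2, 6, 6, -1, -10, -14, -18]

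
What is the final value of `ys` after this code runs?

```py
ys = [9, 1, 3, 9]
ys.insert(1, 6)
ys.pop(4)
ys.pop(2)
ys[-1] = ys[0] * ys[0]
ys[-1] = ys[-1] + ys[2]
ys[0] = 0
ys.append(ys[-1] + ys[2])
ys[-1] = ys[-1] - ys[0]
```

[0, 6, 162, 324]

insert 6 at 1 → [9, 6, 1, 3, 9]
pop(4) removes 9 → [9, 6, 1, 3]
pop(2) removes 1 → [9, 6, 3]
ys[-1] = ys[0]*ys[0] = 9*9 = 81 → [9, 6, 81]
ys[-1] = ys[-1]+ys[2] = 81+81 = 162 → [9, 6, 162]
ys[0] = 0 → [0, 6, 162]
append ys[-1]+ys[2] = 162+162 = 324 → [0, 6, 162, 324]
ys[-1] = ys[-1]-ys[0] = 324-0 = 324 → [0, 6, 162, 324]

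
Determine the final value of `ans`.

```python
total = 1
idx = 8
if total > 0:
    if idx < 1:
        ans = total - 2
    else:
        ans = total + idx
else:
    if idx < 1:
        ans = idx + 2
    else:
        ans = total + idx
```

total=1, idx=8
total > 0 is True; idx < 1 is False
→ ans = total + idx = 9

9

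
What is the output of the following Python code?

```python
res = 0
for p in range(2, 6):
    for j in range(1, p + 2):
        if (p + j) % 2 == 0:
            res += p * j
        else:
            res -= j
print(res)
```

p=2,j=1: odd sum, res = 0-1 = -1
p=2,j=2: even sum, res = (-1)+4 = 3
p=2,j=3: odd sum, res = 3-3 = 0
p=3,j=1: even sum, res = 0+3 = 3
p=3,j=2: odd sum, res = 3-2 = 1
p=3,j=3: even sum, res = 1+9 = 10
p=3,j=4: odd sum, res = 10-4 = 6
p=4,j=1: odd sum, res = 6-1 = 5
p=4,j=2: even sum, res = 5+8 = 13
p=4,j=3: odd sum, res = 13-3 = 10
p=4,j=4: even sum, res = 10+16 = 26
p=4,j=5: odd sum, res = 26-5 = 21
p=5,j=1: even sum, res = 21+5 = 26
p=5,j=2: odd sum, res = 26-2 = 24
p=5,j=3: even sum, res = 24+15 = 39
p=5,j=4: odd sum, res = 39-4 = 35
p=5,j=5: even sum, res = 35+25 = 60
p=5,j=6: odd sum, res = 60-6 = 54

54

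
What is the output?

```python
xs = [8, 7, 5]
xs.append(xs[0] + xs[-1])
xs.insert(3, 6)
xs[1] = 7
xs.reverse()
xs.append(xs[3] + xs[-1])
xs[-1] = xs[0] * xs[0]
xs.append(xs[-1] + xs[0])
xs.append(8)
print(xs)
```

[13, 6, 5, 7, 8, 169, 182, 8]

append xs[0]+xs[-1] = 8+5 = 13 → [8, 7, 5, 13]
insert 6 at 3 → [8, 7, 5, 6, 13]
xs[1] = 7 → [8, 7, 5, 6, 13]
reverse → [13, 6, 5, 7, 8]
append xs[3]+xs[-1] = 7+8 = 15 → [13, 6, 5, 7, 8, 15]
xs[-1] = xs[0]*xs[0] = 13*13 = 169 → [13, 6, 5, 7, 8, 169]
append xs[-1]+xs[0] = 169+13 = 182 → [13, 6, 5, 7, 8, 169, 182]
append 8 → [13, 6, 5, 7, 8, 169, 182, 8]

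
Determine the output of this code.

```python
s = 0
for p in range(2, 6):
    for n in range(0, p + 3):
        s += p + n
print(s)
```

170

p=2,n=0: s = 0+2 = 2
p=2,n=1: s = 2+3 = 5
p=2,n=2: s = 5+4 = 9
p=2,n=3: s = 9+5 = 14
p=2,n=4: s = 14+6 = 20
p=3,n=0: s = 20+3 = 23
p=3,n=1: s = 23+4 = 27
p=3,n=2: s = 27+5 = 32
p=3,n=3: s = 32+6 = 38
p=3,n=4: s = 38+7 = 45
p=3,n=5: s = 45+8 = 53
p=4,n=0: s = 53+4 = 57
p=4,n=1: s = 57+5 = 62
p=4,n=2: s = 62+6 = 68
p=4,n=3: s = 68+7 = 75
p=4,n=4: s = 75+8 = 83
p=4,n=5: s = 83+9 = 92
p=4,n=6: s = 92+10 = 102
p=5,n=0: s = 102+5 = 107
p=5,n=1: s = 107+6 = 113
p=5,n=2: s = 113+7 = 120
p=5,n=3: s = 120+8 = 128
p=5,n=4: s = 128+9 = 137
p=5,n=5: s = 137+10 = 147
p=5,n=6: s = 147+11 = 158
p=5,n=7: s = 158+12 = 170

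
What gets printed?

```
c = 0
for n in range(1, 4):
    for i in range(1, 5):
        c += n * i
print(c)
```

n=1,i=1: c = 0+1 = 1
n=1,i=2: c = 1+2 = 3
n=1,i=3: c = 3+3 = 6
n=1,i=4: c = 6+4 = 10
n=2,i=1: c = 10+2 = 12
n=2,i=2: c = 12+4 = 16
n=2,i=3: c = 16+6 = 22
n=2,i=4: c = 22+8 = 30
n=3,i=1: c = 30+3 = 33
n=3,i=2: c = 33+6 = 39
n=3,i=3: c = 39+9 = 48
n=3,i=4: c = 48+12 = 60

60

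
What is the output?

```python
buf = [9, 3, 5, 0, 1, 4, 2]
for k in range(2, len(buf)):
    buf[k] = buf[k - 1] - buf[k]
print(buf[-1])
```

k=2: buf[2] = 3-5 = -2 → [9, 3, -2, 0, 1, 4, 2]
k=3: buf[3] = (-2)-0 = -2 → [9, 3, -2, -2, 1, 4, 2]
k=4: buf[4] = (-2)-1 = -3 → [9, 3, -2, -2, -3, 4, 2]
k=5: buf[5] = (-3)-4 = -7 → [9, 3, -2, -2, -3, -7, 2]
k=6: buf[6] = (-7)-2 = -9 → [9, 3, -2, -2, -3, -7, -9]

-9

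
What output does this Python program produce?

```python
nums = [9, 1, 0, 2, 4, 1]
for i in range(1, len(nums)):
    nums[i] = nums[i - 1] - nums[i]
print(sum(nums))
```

i=1: nums[1] = 9-1 = 8 → [9, 8, 0, 2, 4, 1]
i=2: nums[2] = 8-0 = 8 → [9, 8, 8, 2, 4, 1]
i=3: nums[3] = 8-2 = 6 → [9, 8, 8, 6, 4, 1]
i=4: nums[4] = 6-4 = 2 → [9, 8, 8, 6, 2, 1]
i=5: nums[5] = 2-1 = 1 → [9, 8, 8, 6, 2, 1]
sum = 34

34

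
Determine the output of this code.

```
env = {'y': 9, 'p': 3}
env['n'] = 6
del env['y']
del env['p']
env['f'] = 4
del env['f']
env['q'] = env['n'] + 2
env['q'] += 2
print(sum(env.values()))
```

16

env['n'] = 6 → {'y': 9, 'p': 3, 'n': 6}
del 'y' → {'p': 3, 'n': 6}
del 'p' → {'n': 6}
env['f'] = 4 → {'n': 6, 'f': 4}
del 'f' → {'n': 6}
env['q'] = env['n']+2 = 8 → {'n': 6, 'q': 8}
env['q'] = 8+2 = 10 → {'n': 6, 'q': 10}
sum of values = 16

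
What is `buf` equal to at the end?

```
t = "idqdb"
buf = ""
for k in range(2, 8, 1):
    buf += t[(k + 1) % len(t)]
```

'dbidqd'

k=2: add t[3]='d' → 'd'
k=3: add t[4]='b' → 'db'
k=4: add t[0]='i' → 'dbi'
k=5: add t[1]='d' → 'dbid'
k=6: add t[2]='q' → 'dbidq'
k=7: add t[3]='d' → 'dbidqd'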